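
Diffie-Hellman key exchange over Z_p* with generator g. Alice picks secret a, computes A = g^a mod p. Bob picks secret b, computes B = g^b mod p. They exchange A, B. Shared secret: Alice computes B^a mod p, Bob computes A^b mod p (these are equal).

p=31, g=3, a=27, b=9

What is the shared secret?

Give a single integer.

A = 3^27 mod 31  (bits of 27 = 11011)
  bit 0 = 1: r = r^2 * 3 mod 31 = 1^2 * 3 = 1*3 = 3
  bit 1 = 1: r = r^2 * 3 mod 31 = 3^2 * 3 = 9*3 = 27
  bit 2 = 0: r = r^2 mod 31 = 27^2 = 16
  bit 3 = 1: r = r^2 * 3 mod 31 = 16^2 * 3 = 8*3 = 24
  bit 4 = 1: r = r^2 * 3 mod 31 = 24^2 * 3 = 18*3 = 23
  -> A = 23
B = 3^9 mod 31  (bits of 9 = 1001)
  bit 0 = 1: r = r^2 * 3 mod 31 = 1^2 * 3 = 1*3 = 3
  bit 1 = 0: r = r^2 mod 31 = 3^2 = 9
  bit 2 = 0: r = r^2 mod 31 = 9^2 = 19
  bit 3 = 1: r = r^2 * 3 mod 31 = 19^2 * 3 = 20*3 = 29
  -> B = 29
s = B^a = 29^27 mod 31  (bits of 27 = 11011)
  bit 0 = 1: r = r^2 * 29 mod 31 = 1^2 * 29 = 1*29 = 29
  bit 1 = 1: r = r^2 * 29 mod 31 = 29^2 * 29 = 4*29 = 23
  bit 2 = 0: r = r^2 mod 31 = 23^2 = 2
  bit 3 = 1: r = r^2 * 29 mod 31 = 2^2 * 29 = 4*29 = 23
  bit 4 = 1: r = r^2 * 29 mod 31 = 23^2 * 29 = 2*29 = 27
  -> s = B^a = 27

Answer: 27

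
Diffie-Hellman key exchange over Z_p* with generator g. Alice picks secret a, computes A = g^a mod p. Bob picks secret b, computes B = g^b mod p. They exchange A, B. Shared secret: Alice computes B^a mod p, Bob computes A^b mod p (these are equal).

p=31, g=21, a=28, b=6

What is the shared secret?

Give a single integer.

Answer: 8

Derivation:
A = 21^28 mod 31  (bits of 28 = 11100)
  bit 0 = 1: r = r^2 * 21 mod 31 = 1^2 * 21 = 1*21 = 21
  bit 1 = 1: r = r^2 * 21 mod 31 = 21^2 * 21 = 7*21 = 23
  bit 2 = 1: r = r^2 * 21 mod 31 = 23^2 * 21 = 2*21 = 11
  bit 3 = 0: r = r^2 mod 31 = 11^2 = 28
  bit 4 = 0: r = r^2 mod 31 = 28^2 = 9
  -> A = 9
B = 21^6 mod 31  (bits of 6 = 110)
  bit 0 = 1: r = r^2 * 21 mod 31 = 1^2 * 21 = 1*21 = 21
  bit 1 = 1: r = r^2 * 21 mod 31 = 21^2 * 21 = 7*21 = 23
  bit 2 = 0: r = r^2 mod 31 = 23^2 = 2
  -> B = 2
s = B^a = 2^28 mod 31  (bits of 28 = 11100)
  bit 0 = 1: r = r^2 * 2 mod 31 = 1^2 * 2 = 1*2 = 2
  bit 1 = 1: r = r^2 * 2 mod 31 = 2^2 * 2 = 4*2 = 8
  bit 2 = 1: r = r^2 * 2 mod 31 = 8^2 * 2 = 2*2 = 4
  bit 3 = 0: r = r^2 mod 31 = 4^2 = 16
  bit 4 = 0: r = r^2 mod 31 = 16^2 = 8
  -> s = B^a = 8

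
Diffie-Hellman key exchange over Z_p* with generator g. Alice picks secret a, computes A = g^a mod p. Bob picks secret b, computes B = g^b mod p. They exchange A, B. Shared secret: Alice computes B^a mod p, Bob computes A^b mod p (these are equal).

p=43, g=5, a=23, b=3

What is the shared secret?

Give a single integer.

Answer: 27

Derivation:
A = 5^23 mod 43  (bits of 23 = 10111)
  bit 0 = 1: r = r^2 * 5 mod 43 = 1^2 * 5 = 1*5 = 5
  bit 1 = 0: r = r^2 mod 43 = 5^2 = 25
  bit 2 = 1: r = r^2 * 5 mod 43 = 25^2 * 5 = 23*5 = 29
  bit 3 = 1: r = r^2 * 5 mod 43 = 29^2 * 5 = 24*5 = 34
  bit 4 = 1: r = r^2 * 5 mod 43 = 34^2 * 5 = 38*5 = 18
  -> A = 18
B = 5^3 mod 43  (bits of 3 = 11)
  bit 0 = 1: r = r^2 * 5 mod 43 = 1^2 * 5 = 1*5 = 5
  bit 1 = 1: r = r^2 * 5 mod 43 = 5^2 * 5 = 25*5 = 39
  -> B = 39
s = B^a = 39^23 mod 43  (bits of 23 = 10111)
  bit 0 = 1: r = r^2 * 39 mod 43 = 1^2 * 39 = 1*39 = 39
  bit 1 = 0: r = r^2 mod 43 = 39^2 = 16
  bit 2 = 1: r = r^2 * 39 mod 43 = 16^2 * 39 = 41*39 = 8
  bit 3 = 1: r = r^2 * 39 mod 43 = 8^2 * 39 = 21*39 = 2
  bit 4 = 1: r = r^2 * 39 mod 43 = 2^2 * 39 = 4*39 = 27
  -> s = B^a = 27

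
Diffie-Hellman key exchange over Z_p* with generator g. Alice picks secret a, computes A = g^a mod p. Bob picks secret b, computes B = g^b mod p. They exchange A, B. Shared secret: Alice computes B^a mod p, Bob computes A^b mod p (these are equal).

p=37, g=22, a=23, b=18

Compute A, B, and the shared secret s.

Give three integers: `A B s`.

Answer: 24 36 36

Derivation:
A = 22^23 mod 37  (bits of 23 = 10111)
  bit 0 = 1: r = r^2 * 22 mod 37 = 1^2 * 22 = 1*22 = 22
  bit 1 = 0: r = r^2 mod 37 = 22^2 = 3
  bit 2 = 1: r = r^2 * 22 mod 37 = 3^2 * 22 = 9*22 = 13
  bit 3 = 1: r = r^2 * 22 mod 37 = 13^2 * 22 = 21*22 = 18
  bit 4 = 1: r = r^2 * 22 mod 37 = 18^2 * 22 = 28*22 = 24
  -> A = 24
B = 22^18 mod 37  (bits of 18 = 10010)
  bit 0 = 1: r = r^2 * 22 mod 37 = 1^2 * 22 = 1*22 = 22
  bit 1 = 0: r = r^2 mod 37 = 22^2 = 3
  bit 2 = 0: r = r^2 mod 37 = 3^2 = 9
  bit 3 = 1: r = r^2 * 22 mod 37 = 9^2 * 22 = 7*22 = 6
  bit 4 = 0: r = r^2 mod 37 = 6^2 = 36
  -> B = 36
s = B^a = 36^23 mod 37  (bits of 23 = 10111)
  bit 0 = 1: r = r^2 * 36 mod 37 = 1^2 * 36 = 1*36 = 36
  bit 1 = 0: r = r^2 mod 37 = 36^2 = 1
  bit 2 = 1: r = r^2 * 36 mod 37 = 1^2 * 36 = 1*36 = 36
  bit 3 = 1: r = r^2 * 36 mod 37 = 36^2 * 36 = 1*36 = 36
  bit 4 = 1: r = r^2 * 36 mod 37 = 36^2 * 36 = 1*36 = 36
  -> s = B^a = 36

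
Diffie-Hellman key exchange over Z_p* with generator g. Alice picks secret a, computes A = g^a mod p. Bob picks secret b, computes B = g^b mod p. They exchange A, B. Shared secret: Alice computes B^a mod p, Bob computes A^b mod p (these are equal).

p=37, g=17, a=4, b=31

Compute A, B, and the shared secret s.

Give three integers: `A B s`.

Answer: 12 2 16

Derivation:
A = 17^4 mod 37  (bits of 4 = 100)
  bit 0 = 1: r = r^2 * 17 mod 37 = 1^2 * 17 = 1*17 = 17
  bit 1 = 0: r = r^2 mod 37 = 17^2 = 30
  bit 2 = 0: r = r^2 mod 37 = 30^2 = 12
  -> A = 12
B = 17^31 mod 37  (bits of 31 = 11111)
  bit 0 = 1: r = r^2 * 17 mod 37 = 1^2 * 17 = 1*17 = 17
  bit 1 = 1: r = r^2 * 17 mod 37 = 17^2 * 17 = 30*17 = 29
  bit 2 = 1: r = r^2 * 17 mod 37 = 29^2 * 17 = 27*17 = 15
  bit 3 = 1: r = r^2 * 17 mod 37 = 15^2 * 17 = 3*17 = 14
  bit 4 = 1: r = r^2 * 17 mod 37 = 14^2 * 17 = 11*17 = 2
  -> B = 2
s = B^a = 2^4 mod 37  (bits of 4 = 100)
  bit 0 = 1: r = r^2 * 2 mod 37 = 1^2 * 2 = 1*2 = 2
  bit 1 = 0: r = r^2 mod 37 = 2^2 = 4
  bit 2 = 0: r = r^2 mod 37 = 4^2 = 16
  -> s = B^a = 16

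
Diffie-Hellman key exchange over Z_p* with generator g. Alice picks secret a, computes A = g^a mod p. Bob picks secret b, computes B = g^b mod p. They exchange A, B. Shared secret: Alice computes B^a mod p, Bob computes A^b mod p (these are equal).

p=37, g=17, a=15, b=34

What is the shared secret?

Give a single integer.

A = 17^15 mod 37  (bits of 15 = 1111)
  bit 0 = 1: r = r^2 * 17 mod 37 = 1^2 * 17 = 1*17 = 17
  bit 1 = 1: r = r^2 * 17 mod 37 = 17^2 * 17 = 30*17 = 29
  bit 2 = 1: r = r^2 * 17 mod 37 = 29^2 * 17 = 27*17 = 15
  bit 3 = 1: r = r^2 * 17 mod 37 = 15^2 * 17 = 3*17 = 14
  -> A = 14
B = 17^34 mod 37  (bits of 34 = 100010)
  bit 0 = 1: r = r^2 * 17 mod 37 = 1^2 * 17 = 1*17 = 17
  bit 1 = 0: r = r^2 mod 37 = 17^2 = 30
  bit 2 = 0: r = r^2 mod 37 = 30^2 = 12
  bit 3 = 0: r = r^2 mod 37 = 12^2 = 33
  bit 4 = 1: r = r^2 * 17 mod 37 = 33^2 * 17 = 16*17 = 13
  bit 5 = 0: r = r^2 mod 37 = 13^2 = 21
  -> B = 21
s = B^a = 21^15 mod 37  (bits of 15 = 1111)
  bit 0 = 1: r = r^2 * 21 mod 37 = 1^2 * 21 = 1*21 = 21
  bit 1 = 1: r = r^2 * 21 mod 37 = 21^2 * 21 = 34*21 = 11
  bit 2 = 1: r = r^2 * 21 mod 37 = 11^2 * 21 = 10*21 = 25
  bit 3 = 1: r = r^2 * 21 mod 37 = 25^2 * 21 = 33*21 = 27
  -> s = B^a = 27

Answer: 27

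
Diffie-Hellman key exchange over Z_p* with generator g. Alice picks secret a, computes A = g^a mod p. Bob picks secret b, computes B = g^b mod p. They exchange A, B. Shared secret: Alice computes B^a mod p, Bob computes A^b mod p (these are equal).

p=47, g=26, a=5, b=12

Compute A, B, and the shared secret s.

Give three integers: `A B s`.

Answer: 11 16 6

Derivation:
A = 26^5 mod 47  (bits of 5 = 101)
  bit 0 = 1: r = r^2 * 26 mod 47 = 1^2 * 26 = 1*26 = 26
  bit 1 = 0: r = r^2 mod 47 = 26^2 = 18
  bit 2 = 1: r = r^2 * 26 mod 47 = 18^2 * 26 = 42*26 = 11
  -> A = 11
B = 26^12 mod 47  (bits of 12 = 1100)
  bit 0 = 1: r = r^2 * 26 mod 47 = 1^2 * 26 = 1*26 = 26
  bit 1 = 1: r = r^2 * 26 mod 47 = 26^2 * 26 = 18*26 = 45
  bit 2 = 0: r = r^2 mod 47 = 45^2 = 4
  bit 3 = 0: r = r^2 mod 47 = 4^2 = 16
  -> B = 16
s = B^a = 16^5 mod 47  (bits of 5 = 101)
  bit 0 = 1: r = r^2 * 16 mod 47 = 1^2 * 16 = 1*16 = 16
  bit 1 = 0: r = r^2 mod 47 = 16^2 = 21
  bit 2 = 1: r = r^2 * 16 mod 47 = 21^2 * 16 = 18*16 = 6
  -> s = B^a = 6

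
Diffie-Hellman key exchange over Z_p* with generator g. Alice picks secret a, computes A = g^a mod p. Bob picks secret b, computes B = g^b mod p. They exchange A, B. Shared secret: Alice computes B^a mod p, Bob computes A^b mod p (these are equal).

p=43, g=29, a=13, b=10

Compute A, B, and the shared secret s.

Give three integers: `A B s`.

A = 29^13 mod 43  (bits of 13 = 1101)
  bit 0 = 1: r = r^2 * 29 mod 43 = 1^2 * 29 = 1*29 = 29
  bit 1 = 1: r = r^2 * 29 mod 43 = 29^2 * 29 = 24*29 = 8
  bit 2 = 0: r = r^2 mod 43 = 8^2 = 21
  bit 3 = 1: r = r^2 * 29 mod 43 = 21^2 * 29 = 11*29 = 18
  -> A = 18
B = 29^10 mod 43  (bits of 10 = 1010)
  bit 0 = 1: r = r^2 * 29 mod 43 = 1^2 * 29 = 1*29 = 29
  bit 1 = 0: r = r^2 mod 43 = 29^2 = 24
  bit 2 = 1: r = r^2 * 29 mod 43 = 24^2 * 29 = 17*29 = 20
  bit 3 = 0: r = r^2 mod 43 = 20^2 = 13
  -> B = 13
s = B^a = 13^13 mod 43  (bits of 13 = 1101)
  bit 0 = 1: r = r^2 * 13 mod 43 = 1^2 * 13 = 1*13 = 13
  bit 1 = 1: r = r^2 * 13 mod 43 = 13^2 * 13 = 40*13 = 4
  bit 2 = 0: r = r^2 mod 43 = 4^2 = 16
  bit 3 = 1: r = r^2 * 13 mod 43 = 16^2 * 13 = 41*13 = 17
  -> s = B^a = 17

Answer: 18 13 17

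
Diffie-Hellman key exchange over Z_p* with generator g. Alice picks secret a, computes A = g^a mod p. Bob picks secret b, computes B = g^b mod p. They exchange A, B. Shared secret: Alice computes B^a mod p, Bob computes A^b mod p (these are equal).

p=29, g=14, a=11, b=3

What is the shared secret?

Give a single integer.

A = 14^11 mod 29  (bits of 11 = 1011)
  bit 0 = 1: r = r^2 * 14 mod 29 = 1^2 * 14 = 1*14 = 14
  bit 1 = 0: r = r^2 mod 29 = 14^2 = 22
  bit 2 = 1: r = r^2 * 14 mod 29 = 22^2 * 14 = 20*14 = 19
  bit 3 = 1: r = r^2 * 14 mod 29 = 19^2 * 14 = 13*14 = 8
  -> A = 8
B = 14^3 mod 29  (bits of 3 = 11)
  bit 0 = 1: r = r^2 * 14 mod 29 = 1^2 * 14 = 1*14 = 14
  bit 1 = 1: r = r^2 * 14 mod 29 = 14^2 * 14 = 22*14 = 18
  -> B = 18
s = B^a = 18^11 mod 29  (bits of 11 = 1011)
  bit 0 = 1: r = r^2 * 18 mod 29 = 1^2 * 18 = 1*18 = 18
  bit 1 = 0: r = r^2 mod 29 = 18^2 = 5
  bit 2 = 1: r = r^2 * 18 mod 29 = 5^2 * 18 = 25*18 = 15
  bit 3 = 1: r = r^2 * 18 mod 29 = 15^2 * 18 = 22*18 = 19
  -> s = B^a = 19

Answer: 19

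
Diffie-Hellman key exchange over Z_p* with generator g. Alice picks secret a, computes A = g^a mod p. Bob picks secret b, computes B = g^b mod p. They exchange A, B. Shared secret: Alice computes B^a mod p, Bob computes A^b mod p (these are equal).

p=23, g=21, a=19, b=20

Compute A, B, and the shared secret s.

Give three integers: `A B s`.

Answer: 20 6 18

Derivation:
A = 21^19 mod 23  (bits of 19 = 10011)
  bit 0 = 1: r = r^2 * 21 mod 23 = 1^2 * 21 = 1*21 = 21
  bit 1 = 0: r = r^2 mod 23 = 21^2 = 4
  bit 2 = 0: r = r^2 mod 23 = 4^2 = 16
  bit 3 = 1: r = r^2 * 21 mod 23 = 16^2 * 21 = 3*21 = 17
  bit 4 = 1: r = r^2 * 21 mod 23 = 17^2 * 21 = 13*21 = 20
  -> A = 20
B = 21^20 mod 23  (bits of 20 = 10100)
  bit 0 = 1: r = r^2 * 21 mod 23 = 1^2 * 21 = 1*21 = 21
  bit 1 = 0: r = r^2 mod 23 = 21^2 = 4
  bit 2 = 1: r = r^2 * 21 mod 23 = 4^2 * 21 = 16*21 = 14
  bit 3 = 0: r = r^2 mod 23 = 14^2 = 12
  bit 4 = 0: r = r^2 mod 23 = 12^2 = 6
  -> B = 6
s = B^a = 6^19 mod 23  (bits of 19 = 10011)
  bit 0 = 1: r = r^2 * 6 mod 23 = 1^2 * 6 = 1*6 = 6
  bit 1 = 0: r = r^2 mod 23 = 6^2 = 13
  bit 2 = 0: r = r^2 mod 23 = 13^2 = 8
  bit 3 = 1: r = r^2 * 6 mod 23 = 8^2 * 6 = 18*6 = 16
  bit 4 = 1: r = r^2 * 6 mod 23 = 16^2 * 6 = 3*6 = 18
  -> s = B^a = 18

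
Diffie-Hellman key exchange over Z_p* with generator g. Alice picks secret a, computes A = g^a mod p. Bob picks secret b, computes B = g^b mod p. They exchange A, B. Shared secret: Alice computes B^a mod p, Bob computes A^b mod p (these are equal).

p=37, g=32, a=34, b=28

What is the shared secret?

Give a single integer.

A = 32^34 mod 37  (bits of 34 = 100010)
  bit 0 = 1: r = r^2 * 32 mod 37 = 1^2 * 32 = 1*32 = 32
  bit 1 = 0: r = r^2 mod 37 = 32^2 = 25
  bit 2 = 0: r = r^2 mod 37 = 25^2 = 33
  bit 3 = 0: r = r^2 mod 37 = 33^2 = 16
  bit 4 = 1: r = r^2 * 32 mod 37 = 16^2 * 32 = 34*32 = 15
  bit 5 = 0: r = r^2 mod 37 = 15^2 = 3
  -> A = 3
B = 32^28 mod 37  (bits of 28 = 11100)
  bit 0 = 1: r = r^2 * 32 mod 37 = 1^2 * 32 = 1*32 = 32
  bit 1 = 1: r = r^2 * 32 mod 37 = 32^2 * 32 = 25*32 = 23
  bit 2 = 1: r = r^2 * 32 mod 37 = 23^2 * 32 = 11*32 = 19
  bit 3 = 0: r = r^2 mod 37 = 19^2 = 28
  bit 4 = 0: r = r^2 mod 37 = 28^2 = 7
  -> B = 7
s = B^a = 7^34 mod 37  (bits of 34 = 100010)
  bit 0 = 1: r = r^2 * 7 mod 37 = 1^2 * 7 = 1*7 = 7
  bit 1 = 0: r = r^2 mod 37 = 7^2 = 12
  bit 2 = 0: r = r^2 mod 37 = 12^2 = 33
  bit 3 = 0: r = r^2 mod 37 = 33^2 = 16
  bit 4 = 1: r = r^2 * 7 mod 37 = 16^2 * 7 = 34*7 = 16
  bit 5 = 0: r = r^2 mod 37 = 16^2 = 34
  -> s = B^a = 34

Answer: 34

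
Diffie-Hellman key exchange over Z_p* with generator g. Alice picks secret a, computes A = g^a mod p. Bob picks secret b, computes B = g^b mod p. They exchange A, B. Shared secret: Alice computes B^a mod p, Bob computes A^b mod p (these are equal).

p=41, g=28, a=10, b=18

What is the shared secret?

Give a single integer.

Answer: 40

Derivation:
A = 28^10 mod 41  (bits of 10 = 1010)
  bit 0 = 1: r = r^2 * 28 mod 41 = 1^2 * 28 = 1*28 = 28
  bit 1 = 0: r = r^2 mod 41 = 28^2 = 5
  bit 2 = 1: r = r^2 * 28 mod 41 = 5^2 * 28 = 25*28 = 3
  bit 3 = 0: r = r^2 mod 41 = 3^2 = 9
  -> A = 9
B = 28^18 mod 41  (bits of 18 = 10010)
  bit 0 = 1: r = r^2 * 28 mod 41 = 1^2 * 28 = 1*28 = 28
  bit 1 = 0: r = r^2 mod 41 = 28^2 = 5
  bit 2 = 0: r = r^2 mod 41 = 5^2 = 25
  bit 3 = 1: r = r^2 * 28 mod 41 = 25^2 * 28 = 10*28 = 34
  bit 4 = 0: r = r^2 mod 41 = 34^2 = 8
  -> B = 8
s = B^a = 8^10 mod 41  (bits of 10 = 1010)
  bit 0 = 1: r = r^2 * 8 mod 41 = 1^2 * 8 = 1*8 = 8
  bit 1 = 0: r = r^2 mod 41 = 8^2 = 23
  bit 2 = 1: r = r^2 * 8 mod 41 = 23^2 * 8 = 37*8 = 9
  bit 3 = 0: r = r^2 mod 41 = 9^2 = 40
  -> s = B^a = 40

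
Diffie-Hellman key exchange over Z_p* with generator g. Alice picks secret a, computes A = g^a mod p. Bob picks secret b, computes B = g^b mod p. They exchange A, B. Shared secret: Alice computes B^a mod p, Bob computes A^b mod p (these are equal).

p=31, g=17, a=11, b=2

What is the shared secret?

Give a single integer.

A = 17^11 mod 31  (bits of 11 = 1011)
  bit 0 = 1: r = r^2 * 17 mod 31 = 1^2 * 17 = 1*17 = 17
  bit 1 = 0: r = r^2 mod 31 = 17^2 = 10
  bit 2 = 1: r = r^2 * 17 mod 31 = 10^2 * 17 = 7*17 = 26
  bit 3 = 1: r = r^2 * 17 mod 31 = 26^2 * 17 = 25*17 = 22
  -> A = 22
B = 17^2 mod 31  (bits of 2 = 10)
  bit 0 = 1: r = r^2 * 17 mod 31 = 1^2 * 17 = 1*17 = 17
  bit 1 = 0: r = r^2 mod 31 = 17^2 = 10
  -> B = 10
s = B^a = 10^11 mod 31  (bits of 11 = 1011)
  bit 0 = 1: r = r^2 * 10 mod 31 = 1^2 * 10 = 1*10 = 10
  bit 1 = 0: r = r^2 mod 31 = 10^2 = 7
  bit 2 = 1: r = r^2 * 10 mod 31 = 7^2 * 10 = 18*10 = 25
  bit 3 = 1: r = r^2 * 10 mod 31 = 25^2 * 10 = 5*10 = 19
  -> s = B^a = 19

Answer: 19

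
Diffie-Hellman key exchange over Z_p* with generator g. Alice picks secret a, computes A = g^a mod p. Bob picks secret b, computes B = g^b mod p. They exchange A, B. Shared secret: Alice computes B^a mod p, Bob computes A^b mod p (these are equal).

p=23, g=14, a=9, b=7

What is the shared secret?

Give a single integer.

Answer: 10

Derivation:
A = 14^9 mod 23  (bits of 9 = 1001)
  bit 0 = 1: r = r^2 * 14 mod 23 = 1^2 * 14 = 1*14 = 14
  bit 1 = 0: r = r^2 mod 23 = 14^2 = 12
  bit 2 = 0: r = r^2 mod 23 = 12^2 = 6
  bit 3 = 1: r = r^2 * 14 mod 23 = 6^2 * 14 = 13*14 = 21
  -> A = 21
B = 14^7 mod 23  (bits of 7 = 111)
  bit 0 = 1: r = r^2 * 14 mod 23 = 1^2 * 14 = 1*14 = 14
  bit 1 = 1: r = r^2 * 14 mod 23 = 14^2 * 14 = 12*14 = 7
  bit 2 = 1: r = r^2 * 14 mod 23 = 7^2 * 14 = 3*14 = 19
  -> B = 19
s = B^a = 19^9 mod 23  (bits of 9 = 1001)
  bit 0 = 1: r = r^2 * 19 mod 23 = 1^2 * 19 = 1*19 = 19
  bit 1 = 0: r = r^2 mod 23 = 19^2 = 16
  bit 2 = 0: r = r^2 mod 23 = 16^2 = 3
  bit 3 = 1: r = r^2 * 19 mod 23 = 3^2 * 19 = 9*19 = 10
  -> s = B^a = 10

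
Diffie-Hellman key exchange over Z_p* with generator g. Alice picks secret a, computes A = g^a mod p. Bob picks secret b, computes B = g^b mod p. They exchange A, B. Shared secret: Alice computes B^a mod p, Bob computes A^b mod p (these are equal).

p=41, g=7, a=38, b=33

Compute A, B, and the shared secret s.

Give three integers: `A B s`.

Answer: 36 29 2

Derivation:
A = 7^38 mod 41  (bits of 38 = 100110)
  bit 0 = 1: r = r^2 * 7 mod 41 = 1^2 * 7 = 1*7 = 7
  bit 1 = 0: r = r^2 mod 41 = 7^2 = 8
  bit 2 = 0: r = r^2 mod 41 = 8^2 = 23
  bit 3 = 1: r = r^2 * 7 mod 41 = 23^2 * 7 = 37*7 = 13
  bit 4 = 1: r = r^2 * 7 mod 41 = 13^2 * 7 = 5*7 = 35
  bit 5 = 0: r = r^2 mod 41 = 35^2 = 36
  -> A = 36
B = 7^33 mod 41  (bits of 33 = 100001)
  bit 0 = 1: r = r^2 * 7 mod 41 = 1^2 * 7 = 1*7 = 7
  bit 1 = 0: r = r^2 mod 41 = 7^2 = 8
  bit 2 = 0: r = r^2 mod 41 = 8^2 = 23
  bit 3 = 0: r = r^2 mod 41 = 23^2 = 37
  bit 4 = 0: r = r^2 mod 41 = 37^2 = 16
  bit 5 = 1: r = r^2 * 7 mod 41 = 16^2 * 7 = 10*7 = 29
  -> B = 29
s = B^a = 29^38 mod 41  (bits of 38 = 100110)
  bit 0 = 1: r = r^2 * 29 mod 41 = 1^2 * 29 = 1*29 = 29
  bit 1 = 0: r = r^2 mod 41 = 29^2 = 21
  bit 2 = 0: r = r^2 mod 41 = 21^2 = 31
  bit 3 = 1: r = r^2 * 29 mod 41 = 31^2 * 29 = 18*29 = 30
  bit 4 = 1: r = r^2 * 29 mod 41 = 30^2 * 29 = 39*29 = 24
  bit 5 = 0: r = r^2 mod 41 = 24^2 = 2
  -> s = B^a = 2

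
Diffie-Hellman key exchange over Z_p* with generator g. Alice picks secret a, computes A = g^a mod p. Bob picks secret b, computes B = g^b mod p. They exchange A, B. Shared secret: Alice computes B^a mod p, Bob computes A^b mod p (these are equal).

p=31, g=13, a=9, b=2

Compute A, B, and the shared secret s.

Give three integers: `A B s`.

A = 13^9 mod 31  (bits of 9 = 1001)
  bit 0 = 1: r = r^2 * 13 mod 31 = 1^2 * 13 = 1*13 = 13
  bit 1 = 0: r = r^2 mod 31 = 13^2 = 14
  bit 2 = 0: r = r^2 mod 31 = 14^2 = 10
  bit 3 = 1: r = r^2 * 13 mod 31 = 10^2 * 13 = 7*13 = 29
  -> A = 29
B = 13^2 mod 31  (bits of 2 = 10)
  bit 0 = 1: r = r^2 * 13 mod 31 = 1^2 * 13 = 1*13 = 13
  bit 1 = 0: r = r^2 mod 31 = 13^2 = 14
  -> B = 14
s = B^a = 14^9 mod 31  (bits of 9 = 1001)
  bit 0 = 1: r = r^2 * 14 mod 31 = 1^2 * 14 = 1*14 = 14
  bit 1 = 0: r = r^2 mod 31 = 14^2 = 10
  bit 2 = 0: r = r^2 mod 31 = 10^2 = 7
  bit 3 = 1: r = r^2 * 14 mod 31 = 7^2 * 14 = 18*14 = 4
  -> s = B^a = 4

Answer: 29 14 4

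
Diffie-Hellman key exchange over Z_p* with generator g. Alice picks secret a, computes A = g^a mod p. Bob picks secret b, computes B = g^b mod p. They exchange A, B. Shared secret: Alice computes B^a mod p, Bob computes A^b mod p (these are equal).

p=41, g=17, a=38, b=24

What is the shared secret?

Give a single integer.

A = 17^38 mod 41  (bits of 38 = 100110)
  bit 0 = 1: r = r^2 * 17 mod 41 = 1^2 * 17 = 1*17 = 17
  bit 1 = 0: r = r^2 mod 41 = 17^2 = 2
  bit 2 = 0: r = r^2 mod 41 = 2^2 = 4
  bit 3 = 1: r = r^2 * 17 mod 41 = 4^2 * 17 = 16*17 = 26
  bit 4 = 1: r = r^2 * 17 mod 41 = 26^2 * 17 = 20*17 = 12
  bit 5 = 0: r = r^2 mod 41 = 12^2 = 21
  -> A = 21
B = 17^24 mod 41  (bits of 24 = 11000)
  bit 0 = 1: r = r^2 * 17 mod 41 = 1^2 * 17 = 1*17 = 17
  bit 1 = 1: r = r^2 * 17 mod 41 = 17^2 * 17 = 2*17 = 34
  bit 2 = 0: r = r^2 mod 41 = 34^2 = 8
  bit 3 = 0: r = r^2 mod 41 = 8^2 = 23
  bit 4 = 0: r = r^2 mod 41 = 23^2 = 37
  -> B = 37
s = B^a = 37^38 mod 41  (bits of 38 = 100110)
  bit 0 = 1: r = r^2 * 37 mod 41 = 1^2 * 37 = 1*37 = 37
  bit 1 = 0: r = r^2 mod 41 = 37^2 = 16
  bit 2 = 0: r = r^2 mod 41 = 16^2 = 10
  bit 3 = 1: r = r^2 * 37 mod 41 = 10^2 * 37 = 18*37 = 10
  bit 4 = 1: r = r^2 * 37 mod 41 = 10^2 * 37 = 18*37 = 10
  bit 5 = 0: r = r^2 mod 41 = 10^2 = 18
  -> s = B^a = 18

Answer: 18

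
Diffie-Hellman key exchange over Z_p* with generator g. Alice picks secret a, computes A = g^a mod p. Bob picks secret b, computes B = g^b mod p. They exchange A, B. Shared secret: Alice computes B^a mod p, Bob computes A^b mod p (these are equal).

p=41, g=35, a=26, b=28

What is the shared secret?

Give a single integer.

A = 35^26 mod 41  (bits of 26 = 11010)
  bit 0 = 1: r = r^2 * 35 mod 41 = 1^2 * 35 = 1*35 = 35
  bit 1 = 1: r = r^2 * 35 mod 41 = 35^2 * 35 = 36*35 = 30
  bit 2 = 0: r = r^2 mod 41 = 30^2 = 39
  bit 3 = 1: r = r^2 * 35 mod 41 = 39^2 * 35 = 4*35 = 17
  bit 4 = 0: r = r^2 mod 41 = 17^2 = 2
  -> A = 2
B = 35^28 mod 41  (bits of 28 = 11100)
  bit 0 = 1: r = r^2 * 35 mod 41 = 1^2 * 35 = 1*35 = 35
  bit 1 = 1: r = r^2 * 35 mod 41 = 35^2 * 35 = 36*35 = 30
  bit 2 = 1: r = r^2 * 35 mod 41 = 30^2 * 35 = 39*35 = 12
  bit 3 = 0: r = r^2 mod 41 = 12^2 = 21
  bit 4 = 0: r = r^2 mod 41 = 21^2 = 31
  -> B = 31
s = B^a = 31^26 mod 41  (bits of 26 = 11010)
  bit 0 = 1: r = r^2 * 31 mod 41 = 1^2 * 31 = 1*31 = 31
  bit 1 = 1: r = r^2 * 31 mod 41 = 31^2 * 31 = 18*31 = 25
  bit 2 = 0: r = r^2 mod 41 = 25^2 = 10
  bit 3 = 1: r = r^2 * 31 mod 41 = 10^2 * 31 = 18*31 = 25
  bit 4 = 0: r = r^2 mod 41 = 25^2 = 10
  -> s = B^a = 10

Answer: 10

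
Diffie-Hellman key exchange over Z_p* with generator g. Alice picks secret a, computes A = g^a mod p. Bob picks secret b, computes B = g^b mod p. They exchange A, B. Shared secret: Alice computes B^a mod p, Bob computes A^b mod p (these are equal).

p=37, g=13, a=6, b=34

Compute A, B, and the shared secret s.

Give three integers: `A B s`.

A = 13^6 mod 37  (bits of 6 = 110)
  bit 0 = 1: r = r^2 * 13 mod 37 = 1^2 * 13 = 1*13 = 13
  bit 1 = 1: r = r^2 * 13 mod 37 = 13^2 * 13 = 21*13 = 14
  bit 2 = 0: r = r^2 mod 37 = 14^2 = 11
  -> A = 11
B = 13^34 mod 37  (bits of 34 = 100010)
  bit 0 = 1: r = r^2 * 13 mod 37 = 1^2 * 13 = 1*13 = 13
  bit 1 = 0: r = r^2 mod 37 = 13^2 = 21
  bit 2 = 0: r = r^2 mod 37 = 21^2 = 34
  bit 3 = 0: r = r^2 mod 37 = 34^2 = 9
  bit 4 = 1: r = r^2 * 13 mod 37 = 9^2 * 13 = 7*13 = 17
  bit 5 = 0: r = r^2 mod 37 = 17^2 = 30
  -> B = 30
s = B^a = 30^6 mod 37  (bits of 6 = 110)
  bit 0 = 1: r = r^2 * 30 mod 37 = 1^2 * 30 = 1*30 = 30
  bit 1 = 1: r = r^2 * 30 mod 37 = 30^2 * 30 = 12*30 = 27
  bit 2 = 0: r = r^2 mod 37 = 27^2 = 26
  -> s = B^a = 26

Answer: 11 30 26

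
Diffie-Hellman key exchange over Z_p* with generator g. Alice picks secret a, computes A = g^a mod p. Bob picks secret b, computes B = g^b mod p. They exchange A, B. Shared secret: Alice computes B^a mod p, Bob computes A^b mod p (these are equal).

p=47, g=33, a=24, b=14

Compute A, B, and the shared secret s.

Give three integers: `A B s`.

A = 33^24 mod 47  (bits of 24 = 11000)
  bit 0 = 1: r = r^2 * 33 mod 47 = 1^2 * 33 = 1*33 = 33
  bit 1 = 1: r = r^2 * 33 mod 47 = 33^2 * 33 = 8*33 = 29
  bit 2 = 0: r = r^2 mod 47 = 29^2 = 42
  bit 3 = 0: r = r^2 mod 47 = 42^2 = 25
  bit 4 = 0: r = r^2 mod 47 = 25^2 = 14
  -> A = 14
B = 33^14 mod 47  (bits of 14 = 1110)
  bit 0 = 1: r = r^2 * 33 mod 47 = 1^2 * 33 = 1*33 = 33
  bit 1 = 1: r = r^2 * 33 mod 47 = 33^2 * 33 = 8*33 = 29
  bit 2 = 1: r = r^2 * 33 mod 47 = 29^2 * 33 = 42*33 = 23
  bit 3 = 0: r = r^2 mod 47 = 23^2 = 12
  -> B = 12
s = B^a = 12^24 mod 47  (bits of 24 = 11000)
  bit 0 = 1: r = r^2 * 12 mod 47 = 1^2 * 12 = 1*12 = 12
  bit 1 = 1: r = r^2 * 12 mod 47 = 12^2 * 12 = 3*12 = 36
  bit 2 = 0: r = r^2 mod 47 = 36^2 = 27
  bit 3 = 0: r = r^2 mod 47 = 27^2 = 24
  bit 4 = 0: r = r^2 mod 47 = 24^2 = 12
  -> s = B^a = 12

Answer: 14 12 12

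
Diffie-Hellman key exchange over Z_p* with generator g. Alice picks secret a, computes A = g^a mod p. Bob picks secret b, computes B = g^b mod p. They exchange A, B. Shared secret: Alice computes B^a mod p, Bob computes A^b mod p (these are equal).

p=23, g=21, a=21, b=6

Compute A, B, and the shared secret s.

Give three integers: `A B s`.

A = 21^21 mod 23  (bits of 21 = 10101)
  bit 0 = 1: r = r^2 * 21 mod 23 = 1^2 * 21 = 1*21 = 21
  bit 1 = 0: r = r^2 mod 23 = 21^2 = 4
  bit 2 = 1: r = r^2 * 21 mod 23 = 4^2 * 21 = 16*21 = 14
  bit 3 = 0: r = r^2 mod 23 = 14^2 = 12
  bit 4 = 1: r = r^2 * 21 mod 23 = 12^2 * 21 = 6*21 = 11
  -> A = 11
B = 21^6 mod 23  (bits of 6 = 110)
  bit 0 = 1: r = r^2 * 21 mod 23 = 1^2 * 21 = 1*21 = 21
  bit 1 = 1: r = r^2 * 21 mod 23 = 21^2 * 21 = 4*21 = 15
  bit 2 = 0: r = r^2 mod 23 = 15^2 = 18
  -> B = 18
s = B^a = 18^21 mod 23  (bits of 21 = 10101)
  bit 0 = 1: r = r^2 * 18 mod 23 = 1^2 * 18 = 1*18 = 18
  bit 1 = 0: r = r^2 mod 23 = 18^2 = 2
  bit 2 = 1: r = r^2 * 18 mod 23 = 2^2 * 18 = 4*18 = 3
  bit 3 = 0: r = r^2 mod 23 = 3^2 = 9
  bit 4 = 1: r = r^2 * 18 mod 23 = 9^2 * 18 = 12*18 = 9
  -> s = B^a = 9

Answer: 11 18 9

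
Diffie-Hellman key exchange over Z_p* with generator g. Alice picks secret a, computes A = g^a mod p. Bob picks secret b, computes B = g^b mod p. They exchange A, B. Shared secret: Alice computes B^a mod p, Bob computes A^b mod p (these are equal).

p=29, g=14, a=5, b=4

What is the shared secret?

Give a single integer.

Answer: 24

Derivation:
A = 14^5 mod 29  (bits of 5 = 101)
  bit 0 = 1: r = r^2 * 14 mod 29 = 1^2 * 14 = 1*14 = 14
  bit 1 = 0: r = r^2 mod 29 = 14^2 = 22
  bit 2 = 1: r = r^2 * 14 mod 29 = 22^2 * 14 = 20*14 = 19
  -> A = 19
B = 14^4 mod 29  (bits of 4 = 100)
  bit 0 = 1: r = r^2 * 14 mod 29 = 1^2 * 14 = 1*14 = 14
  bit 1 = 0: r = r^2 mod 29 = 14^2 = 22
  bit 2 = 0: r = r^2 mod 29 = 22^2 = 20
  -> B = 20
s = B^a = 20^5 mod 29  (bits of 5 = 101)
  bit 0 = 1: r = r^2 * 20 mod 29 = 1^2 * 20 = 1*20 = 20
  bit 1 = 0: r = r^2 mod 29 = 20^2 = 23
  bit 2 = 1: r = r^2 * 20 mod 29 = 23^2 * 20 = 7*20 = 24
  -> s = B^a = 24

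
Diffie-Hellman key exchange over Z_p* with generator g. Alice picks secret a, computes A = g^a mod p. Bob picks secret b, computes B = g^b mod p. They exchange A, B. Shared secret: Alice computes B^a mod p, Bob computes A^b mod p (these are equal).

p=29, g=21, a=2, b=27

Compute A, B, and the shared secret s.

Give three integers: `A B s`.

A = 21^2 mod 29  (bits of 2 = 10)
  bit 0 = 1: r = r^2 * 21 mod 29 = 1^2 * 21 = 1*21 = 21
  bit 1 = 0: r = r^2 mod 29 = 21^2 = 6
  -> A = 6
B = 21^27 mod 29  (bits of 27 = 11011)
  bit 0 = 1: r = r^2 * 21 mod 29 = 1^2 * 21 = 1*21 = 21
  bit 1 = 1: r = r^2 * 21 mod 29 = 21^2 * 21 = 6*21 = 10
  bit 2 = 0: r = r^2 mod 29 = 10^2 = 13
  bit 3 = 1: r = r^2 * 21 mod 29 = 13^2 * 21 = 24*21 = 11
  bit 4 = 1: r = r^2 * 21 mod 29 = 11^2 * 21 = 5*21 = 18
  -> B = 18
s = B^a = 18^2 mod 29  (bits of 2 = 10)
  bit 0 = 1: r = r^2 * 18 mod 29 = 1^2 * 18 = 1*18 = 18
  bit 1 = 0: r = r^2 mod 29 = 18^2 = 5
  -> s = B^a = 5

Answer: 6 18 5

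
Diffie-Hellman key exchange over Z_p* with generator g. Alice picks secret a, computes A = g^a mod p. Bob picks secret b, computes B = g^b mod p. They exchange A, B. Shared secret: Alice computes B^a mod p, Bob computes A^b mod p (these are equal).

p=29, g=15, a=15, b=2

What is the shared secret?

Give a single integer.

A = 15^15 mod 29  (bits of 15 = 1111)
  bit 0 = 1: r = r^2 * 15 mod 29 = 1^2 * 15 = 1*15 = 15
  bit 1 = 1: r = r^2 * 15 mod 29 = 15^2 * 15 = 22*15 = 11
  bit 2 = 1: r = r^2 * 15 mod 29 = 11^2 * 15 = 5*15 = 17
  bit 3 = 1: r = r^2 * 15 mod 29 = 17^2 * 15 = 28*15 = 14
  -> A = 14
B = 15^2 mod 29  (bits of 2 = 10)
  bit 0 = 1: r = r^2 * 15 mod 29 = 1^2 * 15 = 1*15 = 15
  bit 1 = 0: r = r^2 mod 29 = 15^2 = 22
  -> B = 22
s = B^a = 22^15 mod 29  (bits of 15 = 1111)
  bit 0 = 1: r = r^2 * 22 mod 29 = 1^2 * 22 = 1*22 = 22
  bit 1 = 1: r = r^2 * 22 mod 29 = 22^2 * 22 = 20*22 = 5
  bit 2 = 1: r = r^2 * 22 mod 29 = 5^2 * 22 = 25*22 = 28
  bit 3 = 1: r = r^2 * 22 mod 29 = 28^2 * 22 = 1*22 = 22
  -> s = B^a = 22

Answer: 22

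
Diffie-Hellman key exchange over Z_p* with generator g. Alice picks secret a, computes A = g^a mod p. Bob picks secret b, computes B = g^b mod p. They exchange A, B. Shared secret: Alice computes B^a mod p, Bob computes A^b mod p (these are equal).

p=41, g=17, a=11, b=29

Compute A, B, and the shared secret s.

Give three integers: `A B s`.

A = 17^11 mod 41  (bits of 11 = 1011)
  bit 0 = 1: r = r^2 * 17 mod 41 = 1^2 * 17 = 1*17 = 17
  bit 1 = 0: r = r^2 mod 41 = 17^2 = 2
  bit 2 = 1: r = r^2 * 17 mod 41 = 2^2 * 17 = 4*17 = 27
  bit 3 = 1: r = r^2 * 17 mod 41 = 27^2 * 17 = 32*17 = 11
  -> A = 11
B = 17^29 mod 41  (bits of 29 = 11101)
  bit 0 = 1: r = r^2 * 17 mod 41 = 1^2 * 17 = 1*17 = 17
  bit 1 = 1: r = r^2 * 17 mod 41 = 17^2 * 17 = 2*17 = 34
  bit 2 = 1: r = r^2 * 17 mod 41 = 34^2 * 17 = 8*17 = 13
  bit 3 = 0: r = r^2 mod 41 = 13^2 = 5
  bit 4 = 1: r = r^2 * 17 mod 41 = 5^2 * 17 = 25*17 = 15
  -> B = 15
s = B^a = 15^11 mod 41  (bits of 11 = 1011)
  bit 0 = 1: r = r^2 * 15 mod 41 = 1^2 * 15 = 1*15 = 15
  bit 1 = 0: r = r^2 mod 41 = 15^2 = 20
  bit 2 = 1: r = r^2 * 15 mod 41 = 20^2 * 15 = 31*15 = 14
  bit 3 = 1: r = r^2 * 15 mod 41 = 14^2 * 15 = 32*15 = 29
  -> s = B^a = 29

Answer: 11 15 29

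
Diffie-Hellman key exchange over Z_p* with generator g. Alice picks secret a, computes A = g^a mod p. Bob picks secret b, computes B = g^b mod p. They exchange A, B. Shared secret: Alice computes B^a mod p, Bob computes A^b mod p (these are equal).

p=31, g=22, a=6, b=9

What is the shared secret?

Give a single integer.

A = 22^6 mod 31  (bits of 6 = 110)
  bit 0 = 1: r = r^2 * 22 mod 31 = 1^2 * 22 = 1*22 = 22
  bit 1 = 1: r = r^2 * 22 mod 31 = 22^2 * 22 = 19*22 = 15
  bit 2 = 0: r = r^2 mod 31 = 15^2 = 8
  -> A = 8
B = 22^9 mod 31  (bits of 9 = 1001)
  bit 0 = 1: r = r^2 * 22 mod 31 = 1^2 * 22 = 1*22 = 22
  bit 1 = 0: r = r^2 mod 31 = 22^2 = 19
  bit 2 = 0: r = r^2 mod 31 = 19^2 = 20
  bit 3 = 1: r = r^2 * 22 mod 31 = 20^2 * 22 = 28*22 = 27
  -> B = 27
s = B^a = 27^6 mod 31  (bits of 6 = 110)
  bit 0 = 1: r = r^2 * 27 mod 31 = 1^2 * 27 = 1*27 = 27
  bit 1 = 1: r = r^2 * 27 mod 31 = 27^2 * 27 = 16*27 = 29
  bit 2 = 0: r = r^2 mod 31 = 29^2 = 4
  -> s = B^a = 4

Answer: 4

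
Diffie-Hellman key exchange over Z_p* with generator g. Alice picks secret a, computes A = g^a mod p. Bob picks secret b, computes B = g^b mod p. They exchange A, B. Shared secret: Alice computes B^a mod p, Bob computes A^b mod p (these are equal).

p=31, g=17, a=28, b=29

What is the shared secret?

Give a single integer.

A = 17^28 mod 31  (bits of 28 = 11100)
  bit 0 = 1: r = r^2 * 17 mod 31 = 1^2 * 17 = 1*17 = 17
  bit 1 = 1: r = r^2 * 17 mod 31 = 17^2 * 17 = 10*17 = 15
  bit 2 = 1: r = r^2 * 17 mod 31 = 15^2 * 17 = 8*17 = 12
  bit 3 = 0: r = r^2 mod 31 = 12^2 = 20
  bit 4 = 0: r = r^2 mod 31 = 20^2 = 28
  -> A = 28
B = 17^29 mod 31  (bits of 29 = 11101)
  bit 0 = 1: r = r^2 * 17 mod 31 = 1^2 * 17 = 1*17 = 17
  bit 1 = 1: r = r^2 * 17 mod 31 = 17^2 * 17 = 10*17 = 15
  bit 2 = 1: r = r^2 * 17 mod 31 = 15^2 * 17 = 8*17 = 12
  bit 3 = 0: r = r^2 mod 31 = 12^2 = 20
  bit 4 = 1: r = r^2 * 17 mod 31 = 20^2 * 17 = 28*17 = 11
  -> B = 11
s = B^a = 11^28 mod 31  (bits of 28 = 11100)
  bit 0 = 1: r = r^2 * 11 mod 31 = 1^2 * 11 = 1*11 = 11
  bit 1 = 1: r = r^2 * 11 mod 31 = 11^2 * 11 = 28*11 = 29
  bit 2 = 1: r = r^2 * 11 mod 31 = 29^2 * 11 = 4*11 = 13
  bit 3 = 0: r = r^2 mod 31 = 13^2 = 14
  bit 4 = 0: r = r^2 mod 31 = 14^2 = 10
  -> s = B^a = 10

Answer: 10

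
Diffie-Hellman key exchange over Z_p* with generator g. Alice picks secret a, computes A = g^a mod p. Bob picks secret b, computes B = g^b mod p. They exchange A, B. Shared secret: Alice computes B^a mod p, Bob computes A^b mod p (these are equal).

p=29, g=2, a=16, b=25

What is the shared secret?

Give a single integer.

A = 2^16 mod 29  (bits of 16 = 10000)
  bit 0 = 1: r = r^2 * 2 mod 29 = 1^2 * 2 = 1*2 = 2
  bit 1 = 0: r = r^2 mod 29 = 2^2 = 4
  bit 2 = 0: r = r^2 mod 29 = 4^2 = 16
  bit 3 = 0: r = r^2 mod 29 = 16^2 = 24
  bit 4 = 0: r = r^2 mod 29 = 24^2 = 25
  -> A = 25
B = 2^25 mod 29  (bits of 25 = 11001)
  bit 0 = 1: r = r^2 * 2 mod 29 = 1^2 * 2 = 1*2 = 2
  bit 1 = 1: r = r^2 * 2 mod 29 = 2^2 * 2 = 4*2 = 8
  bit 2 = 0: r = r^2 mod 29 = 8^2 = 6
  bit 3 = 0: r = r^2 mod 29 = 6^2 = 7
  bit 4 = 1: r = r^2 * 2 mod 29 = 7^2 * 2 = 20*2 = 11
  -> B = 11
s = B^a = 11^16 mod 29  (bits of 16 = 10000)
  bit 0 = 1: r = r^2 * 11 mod 29 = 1^2 * 11 = 1*11 = 11
  bit 1 = 0: r = r^2 mod 29 = 11^2 = 5
  bit 2 = 0: r = r^2 mod 29 = 5^2 = 25
  bit 3 = 0: r = r^2 mod 29 = 25^2 = 16
  bit 4 = 0: r = r^2 mod 29 = 16^2 = 24
  -> s = B^a = 24

Answer: 24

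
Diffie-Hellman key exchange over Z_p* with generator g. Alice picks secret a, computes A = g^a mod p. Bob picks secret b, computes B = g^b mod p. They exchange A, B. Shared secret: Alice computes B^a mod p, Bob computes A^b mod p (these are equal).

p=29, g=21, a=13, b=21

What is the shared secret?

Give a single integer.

Answer: 17

Derivation:
A = 21^13 mod 29  (bits of 13 = 1101)
  bit 0 = 1: r = r^2 * 21 mod 29 = 1^2 * 21 = 1*21 = 21
  bit 1 = 1: r = r^2 * 21 mod 29 = 21^2 * 21 = 6*21 = 10
  bit 2 = 0: r = r^2 mod 29 = 10^2 = 13
  bit 3 = 1: r = r^2 * 21 mod 29 = 13^2 * 21 = 24*21 = 11
  -> A = 11
B = 21^21 mod 29  (bits of 21 = 10101)
  bit 0 = 1: r = r^2 * 21 mod 29 = 1^2 * 21 = 1*21 = 21
  bit 1 = 0: r = r^2 mod 29 = 21^2 = 6
  bit 2 = 1: r = r^2 * 21 mod 29 = 6^2 * 21 = 7*21 = 2
  bit 3 = 0: r = r^2 mod 29 = 2^2 = 4
  bit 4 = 1: r = r^2 * 21 mod 29 = 4^2 * 21 = 16*21 = 17
  -> B = 17
s = B^a = 17^13 mod 29  (bits of 13 = 1101)
  bit 0 = 1: r = r^2 * 17 mod 29 = 1^2 * 17 = 1*17 = 17
  bit 1 = 1: r = r^2 * 17 mod 29 = 17^2 * 17 = 28*17 = 12
  bit 2 = 0: r = r^2 mod 29 = 12^2 = 28
  bit 3 = 1: r = r^2 * 17 mod 29 = 28^2 * 17 = 1*17 = 17
  -> s = B^a = 17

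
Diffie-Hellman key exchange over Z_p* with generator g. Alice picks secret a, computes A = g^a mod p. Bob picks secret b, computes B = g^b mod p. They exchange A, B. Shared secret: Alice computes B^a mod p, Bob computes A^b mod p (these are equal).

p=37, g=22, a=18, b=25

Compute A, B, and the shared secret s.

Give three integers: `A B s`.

A = 22^18 mod 37  (bits of 18 = 10010)
  bit 0 = 1: r = r^2 * 22 mod 37 = 1^2 * 22 = 1*22 = 22
  bit 1 = 0: r = r^2 mod 37 = 22^2 = 3
  bit 2 = 0: r = r^2 mod 37 = 3^2 = 9
  bit 3 = 1: r = r^2 * 22 mod 37 = 9^2 * 22 = 7*22 = 6
  bit 4 = 0: r = r^2 mod 37 = 6^2 = 36
  -> A = 36
B = 22^25 mod 37  (bits of 25 = 11001)
  bit 0 = 1: r = r^2 * 22 mod 37 = 1^2 * 22 = 1*22 = 22
  bit 1 = 1: r = r^2 * 22 mod 37 = 22^2 * 22 = 3*22 = 29
  bit 2 = 0: r = r^2 mod 37 = 29^2 = 27
  bit 3 = 0: r = r^2 mod 37 = 27^2 = 26
  bit 4 = 1: r = r^2 * 22 mod 37 = 26^2 * 22 = 10*22 = 35
  -> B = 35
s = B^a = 35^18 mod 37  (bits of 18 = 10010)
  bit 0 = 1: r = r^2 * 35 mod 37 = 1^2 * 35 = 1*35 = 35
  bit 1 = 0: r = r^2 mod 37 = 35^2 = 4
  bit 2 = 0: r = r^2 mod 37 = 4^2 = 16
  bit 3 = 1: r = r^2 * 35 mod 37 = 16^2 * 35 = 34*35 = 6
  bit 4 = 0: r = r^2 mod 37 = 6^2 = 36
  -> s = B^a = 36

Answer: 36 35 36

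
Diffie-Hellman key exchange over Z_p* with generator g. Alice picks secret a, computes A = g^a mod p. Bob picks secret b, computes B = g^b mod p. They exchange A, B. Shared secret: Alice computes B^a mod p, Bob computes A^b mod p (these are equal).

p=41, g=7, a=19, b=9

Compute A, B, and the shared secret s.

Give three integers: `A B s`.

Answer: 35 13 22

Derivation:
A = 7^19 mod 41  (bits of 19 = 10011)
  bit 0 = 1: r = r^2 * 7 mod 41 = 1^2 * 7 = 1*7 = 7
  bit 1 = 0: r = r^2 mod 41 = 7^2 = 8
  bit 2 = 0: r = r^2 mod 41 = 8^2 = 23
  bit 3 = 1: r = r^2 * 7 mod 41 = 23^2 * 7 = 37*7 = 13
  bit 4 = 1: r = r^2 * 7 mod 41 = 13^2 * 7 = 5*7 = 35
  -> A = 35
B = 7^9 mod 41  (bits of 9 = 1001)
  bit 0 = 1: r = r^2 * 7 mod 41 = 1^2 * 7 = 1*7 = 7
  bit 1 = 0: r = r^2 mod 41 = 7^2 = 8
  bit 2 = 0: r = r^2 mod 41 = 8^2 = 23
  bit 3 = 1: r = r^2 * 7 mod 41 = 23^2 * 7 = 37*7 = 13
  -> B = 13
s = B^a = 13^19 mod 41  (bits of 19 = 10011)
  bit 0 = 1: r = r^2 * 13 mod 41 = 1^2 * 13 = 1*13 = 13
  bit 1 = 0: r = r^2 mod 41 = 13^2 = 5
  bit 2 = 0: r = r^2 mod 41 = 5^2 = 25
  bit 3 = 1: r = r^2 * 13 mod 41 = 25^2 * 13 = 10*13 = 7
  bit 4 = 1: r = r^2 * 13 mod 41 = 7^2 * 13 = 8*13 = 22
  -> s = B^a = 22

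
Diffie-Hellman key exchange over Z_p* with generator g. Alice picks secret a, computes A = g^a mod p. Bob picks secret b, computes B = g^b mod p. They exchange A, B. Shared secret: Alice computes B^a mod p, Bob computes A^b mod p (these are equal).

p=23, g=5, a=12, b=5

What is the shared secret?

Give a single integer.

A = 5^12 mod 23  (bits of 12 = 1100)
  bit 0 = 1: r = r^2 * 5 mod 23 = 1^2 * 5 = 1*5 = 5
  bit 1 = 1: r = r^2 * 5 mod 23 = 5^2 * 5 = 2*5 = 10
  bit 2 = 0: r = r^2 mod 23 = 10^2 = 8
  bit 3 = 0: r = r^2 mod 23 = 8^2 = 18
  -> A = 18
B = 5^5 mod 23  (bits of 5 = 101)
  bit 0 = 1: r = r^2 * 5 mod 23 = 1^2 * 5 = 1*5 = 5
  bit 1 = 0: r = r^2 mod 23 = 5^2 = 2
  bit 2 = 1: r = r^2 * 5 mod 23 = 2^2 * 5 = 4*5 = 20
  -> B = 20
s = B^a = 20^12 mod 23  (bits of 12 = 1100)
  bit 0 = 1: r = r^2 * 20 mod 23 = 1^2 * 20 = 1*20 = 20
  bit 1 = 1: r = r^2 * 20 mod 23 = 20^2 * 20 = 9*20 = 19
  bit 2 = 0: r = r^2 mod 23 = 19^2 = 16
  bit 3 = 0: r = r^2 mod 23 = 16^2 = 3
  -> s = B^a = 3

Answer: 3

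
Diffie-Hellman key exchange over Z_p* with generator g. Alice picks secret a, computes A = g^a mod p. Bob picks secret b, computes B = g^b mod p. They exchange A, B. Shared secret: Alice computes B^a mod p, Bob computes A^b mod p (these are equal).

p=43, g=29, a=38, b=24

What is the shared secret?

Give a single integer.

Answer: 4

Derivation:
A = 29^38 mod 43  (bits of 38 = 100110)
  bit 0 = 1: r = r^2 * 29 mod 43 = 1^2 * 29 = 1*29 = 29
  bit 1 = 0: r = r^2 mod 43 = 29^2 = 24
  bit 2 = 0: r = r^2 mod 43 = 24^2 = 17
  bit 3 = 1: r = r^2 * 29 mod 43 = 17^2 * 29 = 31*29 = 39
  bit 4 = 1: r = r^2 * 29 mod 43 = 39^2 * 29 = 16*29 = 34
  bit 5 = 0: r = r^2 mod 43 = 34^2 = 38
  -> A = 38
B = 29^24 mod 43  (bits of 24 = 11000)
  bit 0 = 1: r = r^2 * 29 mod 43 = 1^2 * 29 = 1*29 = 29
  bit 1 = 1: r = r^2 * 29 mod 43 = 29^2 * 29 = 24*29 = 8
  bit 2 = 0: r = r^2 mod 43 = 8^2 = 21
  bit 3 = 0: r = r^2 mod 43 = 21^2 = 11
  bit 4 = 0: r = r^2 mod 43 = 11^2 = 35
  -> B = 35
s = B^a = 35^38 mod 43  (bits of 38 = 100110)
  bit 0 = 1: r = r^2 * 35 mod 43 = 1^2 * 35 = 1*35 = 35
  bit 1 = 0: r = r^2 mod 43 = 35^2 = 21
  bit 2 = 0: r = r^2 mod 43 = 21^2 = 11
  bit 3 = 1: r = r^2 * 35 mod 43 = 11^2 * 35 = 35*35 = 21
  bit 4 = 1: r = r^2 * 35 mod 43 = 21^2 * 35 = 11*35 = 41
  bit 5 = 0: r = r^2 mod 43 = 41^2 = 4
  -> s = B^a = 4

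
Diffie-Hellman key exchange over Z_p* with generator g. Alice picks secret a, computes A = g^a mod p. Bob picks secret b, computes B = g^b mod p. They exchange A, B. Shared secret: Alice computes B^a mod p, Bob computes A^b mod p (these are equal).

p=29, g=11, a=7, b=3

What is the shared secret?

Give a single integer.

A = 11^7 mod 29  (bits of 7 = 111)
  bit 0 = 1: r = r^2 * 11 mod 29 = 1^2 * 11 = 1*11 = 11
  bit 1 = 1: r = r^2 * 11 mod 29 = 11^2 * 11 = 5*11 = 26
  bit 2 = 1: r = r^2 * 11 mod 29 = 26^2 * 11 = 9*11 = 12
  -> A = 12
B = 11^3 mod 29  (bits of 3 = 11)
  bit 0 = 1: r = r^2 * 11 mod 29 = 1^2 * 11 = 1*11 = 11
  bit 1 = 1: r = r^2 * 11 mod 29 = 11^2 * 11 = 5*11 = 26
  -> B = 26
s = B^a = 26^7 mod 29  (bits of 7 = 111)
  bit 0 = 1: r = r^2 * 26 mod 29 = 1^2 * 26 = 1*26 = 26
  bit 1 = 1: r = r^2 * 26 mod 29 = 26^2 * 26 = 9*26 = 2
  bit 2 = 1: r = r^2 * 26 mod 29 = 2^2 * 26 = 4*26 = 17
  -> s = B^a = 17

Answer: 17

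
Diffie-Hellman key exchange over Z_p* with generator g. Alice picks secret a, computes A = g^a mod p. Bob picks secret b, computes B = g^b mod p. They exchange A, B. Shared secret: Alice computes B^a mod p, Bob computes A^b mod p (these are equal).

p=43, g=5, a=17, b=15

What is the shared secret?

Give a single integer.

Answer: 39

Derivation:
A = 5^17 mod 43  (bits of 17 = 10001)
  bit 0 = 1: r = r^2 * 5 mod 43 = 1^2 * 5 = 1*5 = 5
  bit 1 = 0: r = r^2 mod 43 = 5^2 = 25
  bit 2 = 0: r = r^2 mod 43 = 25^2 = 23
  bit 3 = 0: r = r^2 mod 43 = 23^2 = 13
  bit 4 = 1: r = r^2 * 5 mod 43 = 13^2 * 5 = 40*5 = 28
  -> A = 28
B = 5^15 mod 43  (bits of 15 = 1111)
  bit 0 = 1: r = r^2 * 5 mod 43 = 1^2 * 5 = 1*5 = 5
  bit 1 = 1: r = r^2 * 5 mod 43 = 5^2 * 5 = 25*5 = 39
  bit 2 = 1: r = r^2 * 5 mod 43 = 39^2 * 5 = 16*5 = 37
  bit 3 = 1: r = r^2 * 5 mod 43 = 37^2 * 5 = 36*5 = 8
  -> B = 8
s = B^a = 8^17 mod 43  (bits of 17 = 10001)
  bit 0 = 1: r = r^2 * 8 mod 43 = 1^2 * 8 = 1*8 = 8
  bit 1 = 0: r = r^2 mod 43 = 8^2 = 21
  bit 2 = 0: r = r^2 mod 43 = 21^2 = 11
  bit 3 = 0: r = r^2 mod 43 = 11^2 = 35
  bit 4 = 1: r = r^2 * 8 mod 43 = 35^2 * 8 = 21*8 = 39
  -> s = B^a = 39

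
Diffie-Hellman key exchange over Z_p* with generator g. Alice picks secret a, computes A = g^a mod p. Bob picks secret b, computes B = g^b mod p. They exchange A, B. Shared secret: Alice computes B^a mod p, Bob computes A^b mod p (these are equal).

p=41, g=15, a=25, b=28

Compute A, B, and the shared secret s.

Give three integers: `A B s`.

A = 15^25 mod 41  (bits of 25 = 11001)
  bit 0 = 1: r = r^2 * 15 mod 41 = 1^2 * 15 = 1*15 = 15
  bit 1 = 1: r = r^2 * 15 mod 41 = 15^2 * 15 = 20*15 = 13
  bit 2 = 0: r = r^2 mod 41 = 13^2 = 5
  bit 3 = 0: r = r^2 mod 41 = 5^2 = 25
  bit 4 = 1: r = r^2 * 15 mod 41 = 25^2 * 15 = 10*15 = 27
  -> A = 27
B = 15^28 mod 41  (bits of 28 = 11100)
  bit 0 = 1: r = r^2 * 15 mod 41 = 1^2 * 15 = 1*15 = 15
  bit 1 = 1: r = r^2 * 15 mod 41 = 15^2 * 15 = 20*15 = 13
  bit 2 = 1: r = r^2 * 15 mod 41 = 13^2 * 15 = 5*15 = 34
  bit 3 = 0: r = r^2 mod 41 = 34^2 = 8
  bit 4 = 0: r = r^2 mod 41 = 8^2 = 23
  -> B = 23
s = B^a = 23^25 mod 41  (bits of 25 = 11001)
  bit 0 = 1: r = r^2 * 23 mod 41 = 1^2 * 23 = 1*23 = 23
  bit 1 = 1: r = r^2 * 23 mod 41 = 23^2 * 23 = 37*23 = 31
  bit 2 = 0: r = r^2 mod 41 = 31^2 = 18
  bit 3 = 0: r = r^2 mod 41 = 18^2 = 37
  bit 4 = 1: r = r^2 * 23 mod 41 = 37^2 * 23 = 16*23 = 40
  -> s = B^a = 40

Answer: 27 23 40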